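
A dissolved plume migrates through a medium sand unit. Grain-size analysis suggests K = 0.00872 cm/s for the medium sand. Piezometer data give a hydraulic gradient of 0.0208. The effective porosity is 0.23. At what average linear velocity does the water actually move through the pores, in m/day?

Convert K: 0.00872 cm/s × 864 = 7.534 m/day.
Hydraulic gradient i = 0.0208.
Darcy flux q = K · i = 7.534 × 0.02080 = 0.1567 m/day.
Seepage velocity v = q / n_e = 0.1567 / 0.23 = 0.6813 m/day.

0.681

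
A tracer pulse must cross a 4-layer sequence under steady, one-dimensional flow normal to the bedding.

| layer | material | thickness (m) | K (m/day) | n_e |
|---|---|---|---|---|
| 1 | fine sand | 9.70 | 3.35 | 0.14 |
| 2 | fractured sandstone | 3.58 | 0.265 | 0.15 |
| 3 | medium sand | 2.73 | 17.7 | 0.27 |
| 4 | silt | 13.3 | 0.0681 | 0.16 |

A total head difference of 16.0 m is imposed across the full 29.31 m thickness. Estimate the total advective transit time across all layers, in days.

63.0

With flow normal to the layers, continuity requires the same specific discharge q through every layer.
Σ(b_i/K_i) = 9.70/3.35 + 3.58/0.265 + 2.73/17.7 + 13.3/0.0681 = 211.9 d.
q = Δh / Σ(b_i/K_i) = 16.0 / 211.9 = 0.07552 m/day.
In each layer the seepage velocity is v_i = q/n_i, so the layer transit time is t_i = b_i·n_i / q:
  layer 1 (fine sand): t_1 = 9.70 × 0.14 / 0.07552 = 17.98 d
  layer 2 (fractured sandstone): t_2 = 3.58 × 0.15 / 0.07552 = 7.111 d
  layer 3 (medium sand): t_3 = 2.73 × 0.27 / 0.07552 = 9.760 d
  layer 4 (silt): t_4 = 13.3 × 0.16 / 0.07552 = 28.18 d
Total t = Σ t_i = 63.03 days.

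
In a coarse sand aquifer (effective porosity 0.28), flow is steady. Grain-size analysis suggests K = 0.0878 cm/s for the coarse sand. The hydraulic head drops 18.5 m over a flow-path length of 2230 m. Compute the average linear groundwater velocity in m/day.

2.25

Convert K: 0.0878 cm/s × 864 = 75.86 m/day.
Hydraulic gradient i = Δh / L = 18.5 / 2230 = 0.008296.
Darcy flux q = K · i = 75.86 × 0.008296 = 0.6293 m/day.
Seepage velocity v = q / n_e = 0.6293 / 0.28 = 2.248 m/day.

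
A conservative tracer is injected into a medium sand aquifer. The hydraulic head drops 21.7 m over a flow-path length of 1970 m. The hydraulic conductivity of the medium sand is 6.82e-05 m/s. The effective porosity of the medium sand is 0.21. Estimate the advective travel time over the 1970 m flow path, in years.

17.5

Convert K: 6.82e-05 m/s × 86400 = 5.892 m/day.
Hydraulic gradient i = Δh / L = 21.7 / 1970 = 0.01102.
Darcy flux q = K · i = 5.892 × 0.01102 = 0.06491 m/day.
Seepage velocity v = q / n_e = 0.06491 / 0.21 = 0.3091 m/day.
Travel time t = L / v = 1970 / 0.3091 = 6374 days = 17.45 years.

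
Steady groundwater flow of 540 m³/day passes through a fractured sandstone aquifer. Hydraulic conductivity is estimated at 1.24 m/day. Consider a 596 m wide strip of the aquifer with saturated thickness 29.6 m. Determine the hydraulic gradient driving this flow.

Cross-sectional area A = 596 × 29.6 = 17642 m².
From Q = K·A·i, i = Q / (K·A) = 540 / (1.240 × 17642) = 0.02469.

0.0247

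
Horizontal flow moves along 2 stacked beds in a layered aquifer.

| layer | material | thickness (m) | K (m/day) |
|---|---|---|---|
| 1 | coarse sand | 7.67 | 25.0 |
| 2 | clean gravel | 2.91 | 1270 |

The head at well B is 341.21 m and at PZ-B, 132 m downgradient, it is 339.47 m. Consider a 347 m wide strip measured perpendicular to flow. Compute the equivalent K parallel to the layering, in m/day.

367

Flow is parallel to layering, so each bed carries its own Darcy discharge and the transmissivities add.
Σ(K_i·b_i) = 25.0×7.67 + 1270×2.91 = 3887 m²/day.
Total thickness b = 10.58 m, so K_eq = Σ(K_i·b_i)/b = 367.4 m/day.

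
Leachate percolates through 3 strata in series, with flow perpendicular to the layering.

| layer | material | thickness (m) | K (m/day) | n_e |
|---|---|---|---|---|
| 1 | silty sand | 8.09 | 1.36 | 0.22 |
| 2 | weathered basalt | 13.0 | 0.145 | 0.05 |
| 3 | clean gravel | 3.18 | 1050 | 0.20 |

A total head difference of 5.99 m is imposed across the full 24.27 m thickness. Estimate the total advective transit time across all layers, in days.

With flow normal to the layers, continuity requires the same specific discharge q through every layer.
Σ(b_i/K_i) = 8.09/1.36 + 13.0/0.145 + 3.18/1050 = 95.61 d.
q = Δh / Σ(b_i/K_i) = 5.99 / 95.61 = 0.06265 m/day.
In each layer the seepage velocity is v_i = q/n_i, so the layer transit time is t_i = b_i·n_i / q:
  layer 1 (silty sand): t_1 = 8.09 × 0.22 / 0.06265 = 28.41 d
  layer 2 (weathered basalt): t_2 = 13.0 × 0.05 / 0.06265 = 10.37 d
  layer 3 (clean gravel): t_3 = 3.18 × 0.20 / 0.06265 = 10.15 d
Total t = Σ t_i = 48.93 days.

48.9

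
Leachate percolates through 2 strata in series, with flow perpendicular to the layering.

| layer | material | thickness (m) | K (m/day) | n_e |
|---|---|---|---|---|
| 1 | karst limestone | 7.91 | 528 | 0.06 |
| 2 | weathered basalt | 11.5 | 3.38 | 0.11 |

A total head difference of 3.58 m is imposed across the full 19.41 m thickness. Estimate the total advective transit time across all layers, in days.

1.66

With flow normal to the layers, continuity requires the same specific discharge q through every layer.
Σ(b_i/K_i) = 7.91/528 + 11.5/3.38 = 3.417 d.
q = Δh / Σ(b_i/K_i) = 3.58 / 3.417 = 1.048 m/day.
In each layer the seepage velocity is v_i = q/n_i, so the layer transit time is t_i = b_i·n_i / q:
  layer 1 (karst limestone): t_1 = 7.91 × 0.06 / 1.048 = 0.4530 d
  layer 2 (weathered basalt): t_2 = 11.5 × 0.11 / 1.048 = 1.208 d
Total t = Σ t_i = 1.661 days.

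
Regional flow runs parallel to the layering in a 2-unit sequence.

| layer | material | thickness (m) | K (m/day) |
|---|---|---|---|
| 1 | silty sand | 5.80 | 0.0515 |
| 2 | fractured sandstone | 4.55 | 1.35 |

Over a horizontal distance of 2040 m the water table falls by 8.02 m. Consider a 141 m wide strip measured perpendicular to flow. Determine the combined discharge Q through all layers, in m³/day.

3.57

Flow is parallel to layering, so each bed carries its own Darcy discharge and the transmissivities add.
Σ(K_i·b_i) = 0.0515×5.80 + 1.35×4.55 = 6.441 m²/day.
Hydraulic gradient i = Δh / L = 8.02 / 2040 = 0.003931.
Q = Σ(K_i·b_i) · W · i = 6.441 × 141 × 0.003931 = 3.571 m³/day.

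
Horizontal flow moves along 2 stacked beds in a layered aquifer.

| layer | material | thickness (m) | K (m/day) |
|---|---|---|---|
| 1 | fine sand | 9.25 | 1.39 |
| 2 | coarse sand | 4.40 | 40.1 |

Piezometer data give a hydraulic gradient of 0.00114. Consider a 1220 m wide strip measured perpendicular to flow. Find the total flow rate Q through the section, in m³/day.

Flow is parallel to layering, so each bed carries its own Darcy discharge and the transmissivities add.
Σ(K_i·b_i) = 1.39×9.25 + 40.1×4.40 = 189.3 m²/day.
Hydraulic gradient i = 0.00114.
Q = Σ(K_i·b_i) · W · i = 189.3 × 1220 × 0.001140 = 263.3 m³/day.

263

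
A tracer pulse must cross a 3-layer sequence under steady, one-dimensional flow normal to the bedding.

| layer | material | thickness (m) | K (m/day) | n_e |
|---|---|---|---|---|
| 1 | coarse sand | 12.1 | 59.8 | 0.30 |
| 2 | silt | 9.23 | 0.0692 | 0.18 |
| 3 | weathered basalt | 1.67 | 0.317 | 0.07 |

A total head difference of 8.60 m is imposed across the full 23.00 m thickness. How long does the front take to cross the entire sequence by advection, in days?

87.3

With flow normal to the layers, continuity requires the same specific discharge q through every layer.
Σ(b_i/K_i) = 12.1/59.8 + 9.23/0.0692 + 1.67/0.317 = 138.9 d.
q = Δh / Σ(b_i/K_i) = 8.60 / 138.9 = 0.06194 m/day.
In each layer the seepage velocity is v_i = q/n_i, so the layer transit time is t_i = b_i·n_i / q:
  layer 1 (coarse sand): t_1 = 12.1 × 0.30 / 0.06194 = 58.61 d
  layer 2 (silt): t_2 = 9.23 × 0.18 / 0.06194 = 26.82 d
  layer 3 (weathered basalt): t_3 = 1.67 × 0.07 / 0.06194 = 1.887 d
Total t = Σ t_i = 87.32 days.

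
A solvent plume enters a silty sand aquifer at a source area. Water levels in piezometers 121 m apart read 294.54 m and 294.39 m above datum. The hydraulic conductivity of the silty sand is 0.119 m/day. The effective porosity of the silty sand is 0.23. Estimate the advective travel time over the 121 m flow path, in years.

Hydraulic gradient i = (294.54 − 294.39) / 121 = 0.15 / 121 = 0.001240.
Darcy flux q = K · i = 0.1190 × 0.001240 = 0.0001475 m/day.
Seepage velocity v = q / n_e = 0.0001475 / 0.23 = 0.0006414 m/day.
Travel time t = L / v = 121 / 0.0006414 = 1.887e+05 days = 516.5 years.

516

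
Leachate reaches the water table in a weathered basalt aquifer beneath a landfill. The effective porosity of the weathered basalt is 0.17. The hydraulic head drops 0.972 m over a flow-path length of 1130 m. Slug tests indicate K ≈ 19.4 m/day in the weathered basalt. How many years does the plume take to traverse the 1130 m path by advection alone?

31.5

Hydraulic gradient i = Δh / L = 0.972 / 1130 = 0.0008602.
Darcy flux q = K · i = 19.40 × 0.0008602 = 0.01669 m/day.
Seepage velocity v = q / n_e = 0.01669 / 0.17 = 0.09816 m/day.
Travel time t = L / v = 1130 / 0.09816 = 11512 days = 31.52 years.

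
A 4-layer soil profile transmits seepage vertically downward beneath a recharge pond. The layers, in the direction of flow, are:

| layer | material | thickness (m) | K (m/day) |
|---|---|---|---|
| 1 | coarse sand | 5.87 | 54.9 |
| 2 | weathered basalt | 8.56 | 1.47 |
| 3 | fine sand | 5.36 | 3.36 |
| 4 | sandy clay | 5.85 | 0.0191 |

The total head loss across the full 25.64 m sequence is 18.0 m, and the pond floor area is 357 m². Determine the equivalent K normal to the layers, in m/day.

Flow is perpendicular to layering, so the layers act in series and the equivalent K is the thickness-weighted harmonic mean.
Total thickness L = 5.87 + 8.56 + 5.36 + 5.85 = 25.64 m.
Σ(b_i/K_i) = 5.87/54.9 + 8.56/1.47 + 5.36/3.36 + 5.85/0.0191 = 313.8 d.
K_eq = L / Σ(b_i/K_i) = 25.64 / 313.8 = 0.08171 m/day.

0.0817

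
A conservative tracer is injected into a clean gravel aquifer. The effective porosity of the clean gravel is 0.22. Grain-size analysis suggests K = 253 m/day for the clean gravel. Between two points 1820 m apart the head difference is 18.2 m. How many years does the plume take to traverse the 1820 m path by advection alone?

0.433

Hydraulic gradient i = Δh / L = 18.2 / 1820 = 0.01000.
Darcy flux q = K · i = 253.0 × 0.01000 = 2.530 m/day.
Seepage velocity v = q / n_e = 2.530 / 0.22 = 11.50 m/day.
Travel time t = L / v = 1820 / 11.50 = 158.3 days = 0.4333 years.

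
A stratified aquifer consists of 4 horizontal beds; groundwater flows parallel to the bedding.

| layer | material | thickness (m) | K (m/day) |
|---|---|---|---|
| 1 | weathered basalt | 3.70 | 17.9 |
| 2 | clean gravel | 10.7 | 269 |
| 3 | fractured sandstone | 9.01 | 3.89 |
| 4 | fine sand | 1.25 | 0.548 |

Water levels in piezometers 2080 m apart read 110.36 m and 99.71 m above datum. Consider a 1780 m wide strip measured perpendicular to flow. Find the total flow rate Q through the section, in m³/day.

27200

Flow is parallel to layering, so each bed carries its own Darcy discharge and the transmissivities add.
Σ(K_i·b_i) = 17.9×3.70 + 269×10.7 + 3.89×9.01 + 0.548×1.25 = 2980 m²/day.
Hydraulic gradient i = (110.36 − 99.71) / 2080 = 10.65 / 2080 = 0.005120.
Q = Σ(K_i·b_i) · W · i = 2980 × 1780 × 0.005120 = 27162 m³/day.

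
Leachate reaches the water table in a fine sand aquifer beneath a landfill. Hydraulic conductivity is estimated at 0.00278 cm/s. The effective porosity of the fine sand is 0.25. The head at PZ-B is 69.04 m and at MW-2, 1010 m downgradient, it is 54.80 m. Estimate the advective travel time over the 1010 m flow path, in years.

Convert K: 0.00278 cm/s × 864 = 2.402 m/day.
Hydraulic gradient i = (69.04 − 54.80) / 1010 = 14.24 / 1010 = 0.01410.
Darcy flux q = K · i = 2.402 × 0.01410 = 0.03386 m/day.
Seepage velocity v = q / n_e = 0.03386 / 0.25 = 0.1355 m/day.
Travel time t = L / v = 1010 / 0.1355 = 7456 days = 20.41 years.

20.4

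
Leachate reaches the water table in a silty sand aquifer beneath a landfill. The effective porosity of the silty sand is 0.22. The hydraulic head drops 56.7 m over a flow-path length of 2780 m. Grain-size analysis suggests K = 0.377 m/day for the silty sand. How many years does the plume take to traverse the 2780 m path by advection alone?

Hydraulic gradient i = Δh / L = 56.7 / 2780 = 0.02040.
Darcy flux q = K · i = 0.3770 × 0.02040 = 0.007689 m/day.
Seepage velocity v = q / n_e = 0.007689 / 0.22 = 0.03495 m/day.
Travel time t = L / v = 2780 / 0.03495 = 79540 days = 217.8 years.

218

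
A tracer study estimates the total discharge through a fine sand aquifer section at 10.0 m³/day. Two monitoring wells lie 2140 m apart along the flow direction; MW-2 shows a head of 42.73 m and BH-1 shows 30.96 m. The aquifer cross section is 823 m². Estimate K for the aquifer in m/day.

Hydraulic gradient i = (42.73 − 30.96) / 2140 = 11.77 / 2140 = 0.005500.
From Q = K·A·i, K = Q / (A·i) = 10.0 / (823.0 × 0.005500) = 2.209 m/day.

2.21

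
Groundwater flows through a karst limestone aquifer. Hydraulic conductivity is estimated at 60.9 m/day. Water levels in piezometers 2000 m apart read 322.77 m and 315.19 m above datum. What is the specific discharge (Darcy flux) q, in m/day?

Hydraulic gradient i = (322.77 − 315.19) / 2000 = 7.58 / 2000 = 0.003790.
Specific discharge q = K · i = 60.90 × 0.003790 = 0.2308 m/day.

0.231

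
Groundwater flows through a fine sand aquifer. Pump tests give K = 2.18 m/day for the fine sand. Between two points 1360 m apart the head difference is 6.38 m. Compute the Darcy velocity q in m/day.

Hydraulic gradient i = Δh / L = 6.38 / 1360 = 0.004691.
Specific discharge q = K · i = 2.180 × 0.004691 = 0.01023 m/day.

0.0102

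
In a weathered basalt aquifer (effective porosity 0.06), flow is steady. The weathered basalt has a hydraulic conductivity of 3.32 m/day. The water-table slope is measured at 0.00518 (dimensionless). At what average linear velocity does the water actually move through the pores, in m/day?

Hydraulic gradient i = 0.00518.
Darcy flux q = K · i = 3.320 × 0.005180 = 0.01720 m/day.
Seepage velocity v = q / n_e = 0.01720 / 0.06 = 0.2866 m/day.

0.287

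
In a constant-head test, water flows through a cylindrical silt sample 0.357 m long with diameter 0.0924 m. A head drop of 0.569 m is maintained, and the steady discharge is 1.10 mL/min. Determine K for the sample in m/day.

Cross-sectional area A = π·(d/2)² = π × (0.0924/2)² = 0.006706 m².
Convert discharge: 1.10 mL/min = 1.833e-08 m³/s.
Darcy's law rearranged: K = Q·L / (A·Δh) = 1.833e-08 × 0.357 / (0.006706 × 0.569) = 1.715e-06 m/s = 0.1482 m/day.

0.148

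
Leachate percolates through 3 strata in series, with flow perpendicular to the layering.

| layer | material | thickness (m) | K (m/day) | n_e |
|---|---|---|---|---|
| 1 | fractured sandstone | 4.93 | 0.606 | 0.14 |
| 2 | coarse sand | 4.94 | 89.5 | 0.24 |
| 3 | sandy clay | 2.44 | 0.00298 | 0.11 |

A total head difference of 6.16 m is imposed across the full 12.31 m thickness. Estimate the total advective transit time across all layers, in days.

288

With flow normal to the layers, continuity requires the same specific discharge q through every layer.
Σ(b_i/K_i) = 4.93/0.606 + 4.94/89.5 + 2.44/0.00298 = 827.0 d.
q = Δh / Σ(b_i/K_i) = 6.16 / 827.0 = 0.007449 m/day.
In each layer the seepage velocity is v_i = q/n_i, so the layer transit time is t_i = b_i·n_i / q:
  layer 1 (fractured sandstone): t_1 = 4.93 × 0.14 / 0.007449 = 92.66 d
  layer 2 (coarse sand): t_2 = 4.94 × 0.24 / 0.007449 = 159.2 d
  layer 3 (sandy clay): t_3 = 2.44 × 0.11 / 0.007449 = 36.03 d
Total t = Σ t_i = 287.9 days.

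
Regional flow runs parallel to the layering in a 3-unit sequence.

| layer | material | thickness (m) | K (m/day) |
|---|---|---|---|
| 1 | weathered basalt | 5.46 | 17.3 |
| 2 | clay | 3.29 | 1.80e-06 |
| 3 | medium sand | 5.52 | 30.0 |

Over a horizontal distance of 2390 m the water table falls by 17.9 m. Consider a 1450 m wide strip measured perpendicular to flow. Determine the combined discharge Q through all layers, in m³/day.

Flow is parallel to layering, so each bed carries its own Darcy discharge and the transmissivities add.
Σ(K_i·b_i) = 17.3×5.46 + 1.80e-06×3.29 + 30.0×5.52 = 260.1 m²/day.
Hydraulic gradient i = Δh / L = 17.9 / 2390 = 0.007490.
Q = Σ(K_i·b_i) · W · i = 260.1 × 1450 × 0.007490 = 2824 m³/day.

2820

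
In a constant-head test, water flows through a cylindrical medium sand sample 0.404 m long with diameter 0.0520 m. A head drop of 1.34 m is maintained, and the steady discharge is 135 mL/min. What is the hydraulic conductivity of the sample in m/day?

Cross-sectional area A = π·(d/2)² = π × (0.0520/2)² = 0.002124 m².
Convert discharge: 135 mL/min = 2.250e-06 m³/s.
Darcy's law rearranged: K = Q·L / (A·Δh) = 2.250e-06 × 0.404 / (0.002124 × 1.34) = 0.0003194 m/s = 27.60 m/day.

27.6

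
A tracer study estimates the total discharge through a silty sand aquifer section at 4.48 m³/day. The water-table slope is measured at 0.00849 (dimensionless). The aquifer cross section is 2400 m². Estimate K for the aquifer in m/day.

Hydraulic gradient i = 0.00849.
From Q = K·A·i, K = Q / (A·i) = 4.48 / (2400 × 0.008490) = 0.2199 m/day.

0.220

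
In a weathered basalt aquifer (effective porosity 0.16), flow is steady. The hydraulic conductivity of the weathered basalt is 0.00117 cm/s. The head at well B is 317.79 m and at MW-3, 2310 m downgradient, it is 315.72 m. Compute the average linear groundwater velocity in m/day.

Convert K: 0.00117 cm/s × 864 = 1.011 m/day.
Hydraulic gradient i = (317.79 − 315.72) / 2310 = 2.07 / 2310 = 0.0008961.
Darcy flux q = K · i = 1.011 × 0.0008961 = 0.0009059 m/day.
Seepage velocity v = q / n_e = 0.0009059 / 0.16 = 0.005662 m/day.

0.00566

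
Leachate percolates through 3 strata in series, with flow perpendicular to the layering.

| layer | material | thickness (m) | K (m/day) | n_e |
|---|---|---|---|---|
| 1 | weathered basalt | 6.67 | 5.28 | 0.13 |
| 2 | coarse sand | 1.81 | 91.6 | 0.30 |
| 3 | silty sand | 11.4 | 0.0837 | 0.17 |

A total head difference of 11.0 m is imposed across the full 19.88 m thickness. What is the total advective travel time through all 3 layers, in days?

41.8

With flow normal to the layers, continuity requires the same specific discharge q through every layer.
Σ(b_i/K_i) = 6.67/5.28 + 1.81/91.6 + 11.4/0.0837 = 137.5 d.
q = Δh / Σ(b_i/K_i) = 11.0 / 137.5 = 0.08001 m/day.
In each layer the seepage velocity is v_i = q/n_i, so the layer transit time is t_i = b_i·n_i / q:
  layer 1 (weathered basalt): t_1 = 6.67 × 0.13 / 0.08001 = 10.84 d
  layer 2 (coarse sand): t_2 = 1.81 × 0.30 / 0.08001 = 6.787 d
  layer 3 (silty sand): t_3 = 11.4 × 0.17 / 0.08001 = 24.22 d
Total t = Σ t_i = 41.85 days.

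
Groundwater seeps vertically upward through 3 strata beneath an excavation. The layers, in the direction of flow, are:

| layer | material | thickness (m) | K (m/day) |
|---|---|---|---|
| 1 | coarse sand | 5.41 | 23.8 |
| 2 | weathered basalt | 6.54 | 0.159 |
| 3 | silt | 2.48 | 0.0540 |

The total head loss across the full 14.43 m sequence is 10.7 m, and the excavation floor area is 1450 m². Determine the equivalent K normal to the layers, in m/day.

Flow is perpendicular to layering, so the layers act in series and the equivalent K is the thickness-weighted harmonic mean.
Total thickness L = 5.41 + 6.54 + 2.48 = 14.43 m.
Σ(b_i/K_i) = 5.41/23.8 + 6.54/0.159 + 2.48/0.0540 = 87.29 d.
K_eq = L / Σ(b_i/K_i) = 14.43 / 87.29 = 0.1653 m/day.

0.165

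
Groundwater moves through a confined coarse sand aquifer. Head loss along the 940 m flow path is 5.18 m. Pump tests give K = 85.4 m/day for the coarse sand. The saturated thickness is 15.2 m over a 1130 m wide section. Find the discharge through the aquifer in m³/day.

8080

Cross-sectional area A = 1130 × 15.2 = 17176 m².
Hydraulic gradient i = Δh / L = 5.18 / 940 = 0.005511.
Darcy's law: Q = K · A · i = 85.40 × 17176 × 0.005511 = 8083 m³/day.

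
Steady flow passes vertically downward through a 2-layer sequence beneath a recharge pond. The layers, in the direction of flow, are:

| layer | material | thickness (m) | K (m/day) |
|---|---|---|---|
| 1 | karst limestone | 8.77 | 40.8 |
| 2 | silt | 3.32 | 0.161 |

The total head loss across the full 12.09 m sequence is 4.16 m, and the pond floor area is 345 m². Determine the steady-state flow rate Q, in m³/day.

Flow is perpendicular to layering, so the layers act in series and the equivalent K is the thickness-weighted harmonic mean.
Total thickness L = 8.77 + 3.32 = 12.09 m.
Σ(b_i/K_i) = 8.77/40.8 + 3.32/0.161 = 20.84 d.
K_eq = L / Σ(b_i/K_i) = 12.09 / 20.84 = 0.5802 m/day.
Q = K_eq · A · (Δh/L) = 0.5802 × 345 × (4.16/12.09) = 68.88 m³/day.

68.9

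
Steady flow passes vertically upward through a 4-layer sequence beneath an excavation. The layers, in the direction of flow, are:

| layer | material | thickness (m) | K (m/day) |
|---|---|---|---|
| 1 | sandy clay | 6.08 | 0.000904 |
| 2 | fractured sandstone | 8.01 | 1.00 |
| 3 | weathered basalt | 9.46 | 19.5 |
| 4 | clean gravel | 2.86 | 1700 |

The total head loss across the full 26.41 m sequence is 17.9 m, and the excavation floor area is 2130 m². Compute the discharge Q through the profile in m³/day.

5.66

Flow is perpendicular to layering, so the layers act in series and the equivalent K is the thickness-weighted harmonic mean.
Total thickness L = 6.08 + 8.01 + 9.46 + 2.86 = 26.41 m.
Σ(b_i/K_i) = 6.08/0.000904 + 8.01/1.00 + 9.46/19.5 + 2.86/1700 = 6734 d.
K_eq = L / Σ(b_i/K_i) = 26.41 / 6734 = 0.003922 m/day.
Q = K_eq · A · (Δh/L) = 0.003922 × 2130 × (17.9/26.41) = 5.662 m³/day.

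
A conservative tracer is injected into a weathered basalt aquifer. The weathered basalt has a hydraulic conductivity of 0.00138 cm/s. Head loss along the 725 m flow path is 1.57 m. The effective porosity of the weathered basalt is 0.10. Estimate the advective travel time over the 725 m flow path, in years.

76.9

Convert K: 0.00138 cm/s × 864 = 1.192 m/day.
Hydraulic gradient i = Δh / L = 1.57 / 725 = 0.002166.
Darcy flux q = K · i = 1.192 × 0.002166 = 0.002582 m/day.
Seepage velocity v = q / n_e = 0.002582 / 0.10 = 0.02582 m/day.
Travel time t = L / v = 725 / 0.02582 = 28079 days = 76.88 years.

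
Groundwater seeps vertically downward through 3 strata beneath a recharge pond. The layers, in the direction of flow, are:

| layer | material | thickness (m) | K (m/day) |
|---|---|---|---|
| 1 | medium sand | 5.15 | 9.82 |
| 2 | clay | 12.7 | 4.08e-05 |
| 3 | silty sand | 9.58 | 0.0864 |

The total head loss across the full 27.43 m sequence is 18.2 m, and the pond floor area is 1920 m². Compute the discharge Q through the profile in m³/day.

Flow is perpendicular to layering, so the layers act in series and the equivalent K is the thickness-weighted harmonic mean.
Total thickness L = 5.15 + 12.7 + 9.58 = 27.43 m.
Σ(b_i/K_i) = 5.15/9.82 + 12.7/4.08e-05 + 9.58/0.0864 = 3.114e+05 d.
K_eq = L / Σ(b_i/K_i) = 27.43 / 3.114e+05 = 8.809e-05 m/day.
Q = K_eq · A · (Δh/L) = 8.809e-05 × 1920 × (18.2/27.43) = 0.1122 m³/day.

0.112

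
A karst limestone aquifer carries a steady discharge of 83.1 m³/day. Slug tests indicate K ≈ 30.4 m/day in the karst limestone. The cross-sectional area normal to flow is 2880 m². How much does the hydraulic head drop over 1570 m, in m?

1.49

From Q = K·A·i, i = Q / (K·A) = 83.1 / (30.40 × 2880) = 0.0009492.
Head loss Δh = i · L = 0.0009492 × 1570 = 1.490 m.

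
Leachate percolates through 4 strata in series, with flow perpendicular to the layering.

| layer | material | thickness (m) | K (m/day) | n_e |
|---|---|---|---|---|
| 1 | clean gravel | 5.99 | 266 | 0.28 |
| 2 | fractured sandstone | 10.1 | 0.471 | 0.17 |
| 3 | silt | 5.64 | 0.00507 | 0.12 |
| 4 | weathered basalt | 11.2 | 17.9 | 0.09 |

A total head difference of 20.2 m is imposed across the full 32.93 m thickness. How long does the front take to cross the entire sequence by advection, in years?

0.781

With flow normal to the layers, continuity requires the same specific discharge q through every layer.
Σ(b_i/K_i) = 5.99/266 + 10.1/0.471 + 5.64/0.00507 + 11.2/17.9 = 1135 d.
q = Δh / Σ(b_i/K_i) = 20.2 / 1135 = 0.01780 m/day.
In each layer the seepage velocity is v_i = q/n_i, so the layer transit time is t_i = b_i·n_i / q:
  layer 1 (clean gravel): t_1 = 5.99 × 0.28 / 0.01780 = 94.20 d
  layer 2 (fractured sandstone): t_2 = 10.1 × 0.17 / 0.01780 = 96.43 d
  layer 3 (silt): t_3 = 5.64 × 0.12 / 0.01780 = 38.01 d
  layer 4 (weathered basalt): t_4 = 11.2 × 0.09 / 0.01780 = 56.61 d
Total t = Σ t_i = 285.3 days = 0.7810 years.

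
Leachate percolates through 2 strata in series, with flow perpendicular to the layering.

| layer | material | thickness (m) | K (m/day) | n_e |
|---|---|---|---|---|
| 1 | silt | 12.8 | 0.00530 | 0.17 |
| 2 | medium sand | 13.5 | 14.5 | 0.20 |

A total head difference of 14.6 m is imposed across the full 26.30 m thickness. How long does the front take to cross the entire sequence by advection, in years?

With flow normal to the layers, continuity requires the same specific discharge q through every layer.
Σ(b_i/K_i) = 12.8/0.00530 + 13.5/14.5 = 2416 d.
q = Δh / Σ(b_i/K_i) = 14.6 / 2416 = 0.006043 m/day.
In each layer the seepage velocity is v_i = q/n_i, so the layer transit time is t_i = b_i·n_i / q:
  layer 1 (silt): t_1 = 12.8 × 0.17 / 0.006043 = 360.1 d
  layer 2 (medium sand): t_2 = 13.5 × 0.20 / 0.006043 = 446.8 d
Total t = Σ t_i = 806.9 days = 2.209 years.

2.21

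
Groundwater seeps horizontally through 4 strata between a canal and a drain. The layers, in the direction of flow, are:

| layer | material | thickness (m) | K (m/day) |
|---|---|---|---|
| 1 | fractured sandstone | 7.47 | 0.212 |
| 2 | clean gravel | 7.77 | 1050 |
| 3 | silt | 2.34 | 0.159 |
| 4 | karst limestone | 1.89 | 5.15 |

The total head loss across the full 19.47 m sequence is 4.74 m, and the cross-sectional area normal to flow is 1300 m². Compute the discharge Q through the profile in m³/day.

Flow is perpendicular to layering, so the layers act in series and the equivalent K is the thickness-weighted harmonic mean.
Total thickness L = 7.47 + 7.77 + 2.34 + 1.89 = 19.47 m.
Σ(b_i/K_i) = 7.47/0.212 + 7.77/1050 + 2.34/0.159 + 1.89/5.15 = 50.33 d.
K_eq = L / Σ(b_i/K_i) = 19.47 / 50.33 = 0.3869 m/day.
Q = K_eq · A · (Δh/L) = 0.3869 × 1300 × (4.74/19.47) = 122.4 m³/day.

122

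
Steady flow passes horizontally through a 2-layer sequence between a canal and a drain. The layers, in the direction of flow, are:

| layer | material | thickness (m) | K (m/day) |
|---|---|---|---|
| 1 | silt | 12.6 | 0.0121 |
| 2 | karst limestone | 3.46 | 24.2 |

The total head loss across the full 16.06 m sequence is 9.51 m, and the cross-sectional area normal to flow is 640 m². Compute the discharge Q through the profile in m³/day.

5.84

Flow is perpendicular to layering, so the layers act in series and the equivalent K is the thickness-weighted harmonic mean.
Total thickness L = 12.6 + 3.46 = 16.06 m.
Σ(b_i/K_i) = 12.6/0.0121 + 3.46/24.2 = 1041 d.
K_eq = L / Σ(b_i/K_i) = 16.06 / 1041 = 0.01542 m/day.
Q = K_eq · A · (Δh/L) = 0.01542 × 640 × (9.51/16.06) = 5.844 m³/day.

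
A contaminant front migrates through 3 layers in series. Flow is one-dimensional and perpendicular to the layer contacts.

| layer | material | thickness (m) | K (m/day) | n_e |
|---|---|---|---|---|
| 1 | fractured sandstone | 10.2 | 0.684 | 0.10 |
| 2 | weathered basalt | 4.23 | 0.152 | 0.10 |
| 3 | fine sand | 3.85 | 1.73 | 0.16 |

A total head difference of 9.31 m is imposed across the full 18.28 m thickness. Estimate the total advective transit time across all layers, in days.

With flow normal to the layers, continuity requires the same specific discharge q through every layer.
Σ(b_i/K_i) = 10.2/0.684 + 4.23/0.152 + 3.85/1.73 = 44.97 d.
q = Δh / Σ(b_i/K_i) = 9.31 / 44.97 = 0.2070 m/day.
In each layer the seepage velocity is v_i = q/n_i, so the layer transit time is t_i = b_i·n_i / q:
  layer 1 (fractured sandstone): t_1 = 10.2 × 0.10 / 0.2070 = 4.927 d
  layer 2 (weathered basalt): t_2 = 4.23 × 0.10 / 0.2070 = 2.043 d
  layer 3 (fine sand): t_3 = 3.85 × 0.16 / 0.2070 = 2.975 d
Total t = Σ t_i = 9.945 days.

9.94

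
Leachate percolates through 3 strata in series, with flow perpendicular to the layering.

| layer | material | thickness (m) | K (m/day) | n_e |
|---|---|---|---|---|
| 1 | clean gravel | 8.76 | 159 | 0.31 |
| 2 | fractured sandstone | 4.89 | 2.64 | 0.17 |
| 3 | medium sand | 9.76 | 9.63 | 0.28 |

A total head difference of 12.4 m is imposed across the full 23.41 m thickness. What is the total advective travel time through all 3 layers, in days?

With flow normal to the layers, continuity requires the same specific discharge q through every layer.
Σ(b_i/K_i) = 8.76/159 + 4.89/2.64 + 9.76/9.63 = 2.921 d.
q = Δh / Σ(b_i/K_i) = 12.4 / 2.921 = 4.245 m/day.
In each layer the seepage velocity is v_i = q/n_i, so the layer transit time is t_i = b_i·n_i / q:
  layer 1 (clean gravel): t_1 = 8.76 × 0.31 / 4.245 = 0.6397 d
  layer 2 (fractured sandstone): t_2 = 4.89 × 0.17 / 4.245 = 0.1958 d
  layer 3 (medium sand): t_3 = 9.76 × 0.28 / 4.245 = 0.6437 d
Total t = Σ t_i = 1.479 days.

1.48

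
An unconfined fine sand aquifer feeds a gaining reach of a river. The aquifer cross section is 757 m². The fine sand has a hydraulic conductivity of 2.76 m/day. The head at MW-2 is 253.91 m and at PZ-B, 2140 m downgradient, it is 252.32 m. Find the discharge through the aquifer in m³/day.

1.55

Hydraulic gradient i = (253.91 − 252.32) / 2140 = 1.59 / 2140 = 0.0007430.
Darcy's law: Q = K · A · i = 2.760 × 757.0 × 0.0007430 = 1.552 m³/day.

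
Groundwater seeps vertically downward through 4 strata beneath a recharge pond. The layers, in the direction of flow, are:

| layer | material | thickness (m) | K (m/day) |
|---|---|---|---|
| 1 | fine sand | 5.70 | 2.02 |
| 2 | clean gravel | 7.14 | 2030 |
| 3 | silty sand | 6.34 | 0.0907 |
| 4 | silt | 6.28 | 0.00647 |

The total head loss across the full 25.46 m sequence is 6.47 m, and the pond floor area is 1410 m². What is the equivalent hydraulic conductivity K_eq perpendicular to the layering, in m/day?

0.0244

Flow is perpendicular to layering, so the layers act in series and the equivalent K is the thickness-weighted harmonic mean.
Total thickness L = 5.70 + 7.14 + 6.34 + 6.28 = 25.46 m.
Σ(b_i/K_i) = 5.70/2.02 + 7.14/2030 + 6.34/0.0907 + 6.28/0.00647 = 1043 d.
K_eq = L / Σ(b_i/K_i) = 25.46 / 1043 = 0.02440 m/day.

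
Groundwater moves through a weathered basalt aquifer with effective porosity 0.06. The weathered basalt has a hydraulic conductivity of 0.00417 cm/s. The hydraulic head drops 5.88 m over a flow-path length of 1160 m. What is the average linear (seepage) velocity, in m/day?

0.304

Convert K: 0.00417 cm/s × 864 = 3.603 m/day.
Hydraulic gradient i = Δh / L = 5.88 / 1160 = 0.005069.
Darcy flux q = K · i = 3.603 × 0.005069 = 0.01826 m/day.
Seepage velocity v = q / n_e = 0.01826 / 0.06 = 0.3044 m/day.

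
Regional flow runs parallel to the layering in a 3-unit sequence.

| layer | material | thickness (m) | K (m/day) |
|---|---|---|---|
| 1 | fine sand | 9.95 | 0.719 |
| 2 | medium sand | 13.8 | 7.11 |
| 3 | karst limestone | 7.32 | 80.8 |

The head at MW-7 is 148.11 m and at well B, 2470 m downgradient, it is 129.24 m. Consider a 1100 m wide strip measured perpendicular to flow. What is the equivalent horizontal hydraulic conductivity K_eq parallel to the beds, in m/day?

Flow is parallel to layering, so each bed carries its own Darcy discharge and the transmissivities add.
Σ(K_i·b_i) = 0.719×9.95 + 7.11×13.8 + 80.8×7.32 = 696.7 m²/day.
Total thickness b = 31.07 m, so K_eq = Σ(K_i·b_i)/b = 22.42 m/day.

22.4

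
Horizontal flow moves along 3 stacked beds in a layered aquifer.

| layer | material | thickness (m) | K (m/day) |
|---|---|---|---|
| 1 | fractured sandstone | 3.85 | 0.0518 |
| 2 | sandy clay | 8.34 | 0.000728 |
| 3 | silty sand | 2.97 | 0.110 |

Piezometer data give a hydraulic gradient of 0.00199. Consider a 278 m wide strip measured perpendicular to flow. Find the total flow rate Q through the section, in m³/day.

Flow is parallel to layering, so each bed carries its own Darcy discharge and the transmissivities add.
Σ(K_i·b_i) = 0.0518×3.85 + 0.000728×8.34 + 0.110×2.97 = 0.5322 m²/day.
Hydraulic gradient i = 0.00199.
Q = Σ(K_i·b_i) · W · i = 0.5322 × 278 × 0.001990 = 0.2944 m³/day.

0.294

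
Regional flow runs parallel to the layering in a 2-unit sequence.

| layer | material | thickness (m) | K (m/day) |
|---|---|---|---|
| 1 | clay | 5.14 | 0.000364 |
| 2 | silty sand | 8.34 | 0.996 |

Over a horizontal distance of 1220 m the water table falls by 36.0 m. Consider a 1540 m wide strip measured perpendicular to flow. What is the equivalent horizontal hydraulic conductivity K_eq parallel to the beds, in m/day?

0.616

Flow is parallel to layering, so each bed carries its own Darcy discharge and the transmissivities add.
Σ(K_i·b_i) = 0.000364×5.14 + 0.996×8.34 = 8.309 m²/day.
Total thickness b = 13.48 m, so K_eq = Σ(K_i·b_i)/b = 0.6164 m/day.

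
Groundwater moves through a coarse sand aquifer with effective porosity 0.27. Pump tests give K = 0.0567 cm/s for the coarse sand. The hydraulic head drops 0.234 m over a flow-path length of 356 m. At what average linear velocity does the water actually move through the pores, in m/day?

0.119

Convert K: 0.0567 cm/s × 864 = 48.99 m/day.
Hydraulic gradient i = Δh / L = 0.234 / 356 = 0.0006573.
Darcy flux q = K · i = 48.99 × 0.0006573 = 0.03220 m/day.
Seepage velocity v = q / n_e = 0.03220 / 0.27 = 0.1193 m/day.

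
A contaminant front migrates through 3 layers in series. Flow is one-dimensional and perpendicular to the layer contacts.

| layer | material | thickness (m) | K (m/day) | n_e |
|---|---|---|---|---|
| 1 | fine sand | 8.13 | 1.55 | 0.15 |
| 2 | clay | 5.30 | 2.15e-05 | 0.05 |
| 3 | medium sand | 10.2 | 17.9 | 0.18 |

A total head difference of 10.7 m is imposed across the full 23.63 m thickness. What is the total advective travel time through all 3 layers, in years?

209

With flow normal to the layers, continuity requires the same specific discharge q through every layer.
Σ(b_i/K_i) = 8.13/1.55 + 5.30/2.15e-05 + 10.2/17.9 = 2.465e+05 d.
q = Δh / Σ(b_i/K_i) = 10.7 / 2.465e+05 = 4.340e-05 m/day.
In each layer the seepage velocity is v_i = q/n_i, so the layer transit time is t_i = b_i·n_i / q:
  layer 1 (fine sand): t_1 = 8.13 × 0.15 / 4.340e-05 = 28096 d
  layer 2 (clay): t_2 = 5.30 × 0.05 / 4.340e-05 = 6105 d
  layer 3 (medium sand): t_3 = 10.2 × 0.18 / 4.340e-05 = 42300 d
Total t = Σ t_i = 76501 days = 209.4 years.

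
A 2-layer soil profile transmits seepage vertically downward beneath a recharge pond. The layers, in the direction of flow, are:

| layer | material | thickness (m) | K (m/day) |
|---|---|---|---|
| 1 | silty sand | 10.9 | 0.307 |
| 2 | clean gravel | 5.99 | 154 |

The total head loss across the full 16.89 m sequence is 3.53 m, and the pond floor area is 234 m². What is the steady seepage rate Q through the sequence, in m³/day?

23.2

Flow is perpendicular to layering, so the layers act in series and the equivalent K is the thickness-weighted harmonic mean.
Total thickness L = 10.9 + 5.99 = 16.89 m.
Σ(b_i/K_i) = 10.9/0.307 + 5.99/154 = 35.54 d.
K_eq = L / Σ(b_i/K_i) = 16.89 / 35.54 = 0.4752 m/day.
Q = K_eq · A · (Δh/L) = 0.4752 × 234 × (3.53/16.89) = 23.24 m³/day.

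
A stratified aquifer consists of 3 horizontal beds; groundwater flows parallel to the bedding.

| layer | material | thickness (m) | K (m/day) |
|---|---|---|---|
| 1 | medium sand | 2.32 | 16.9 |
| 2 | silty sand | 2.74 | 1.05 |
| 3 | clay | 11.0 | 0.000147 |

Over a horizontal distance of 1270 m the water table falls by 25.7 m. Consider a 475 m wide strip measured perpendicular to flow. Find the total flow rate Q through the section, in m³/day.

Flow is parallel to layering, so each bed carries its own Darcy discharge and the transmissivities add.
Σ(K_i·b_i) = 16.9×2.32 + 1.05×2.74 + 0.000147×11.0 = 42.09 m²/day.
Hydraulic gradient i = Δh / L = 25.7 / 1270 = 0.02024.
Q = Σ(K_i·b_i) · W · i = 42.09 × 475 × 0.02024 = 404.5 m³/day.

405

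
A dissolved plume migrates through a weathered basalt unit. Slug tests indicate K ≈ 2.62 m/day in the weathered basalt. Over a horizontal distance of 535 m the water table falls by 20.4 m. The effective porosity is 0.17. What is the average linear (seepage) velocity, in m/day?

Hydraulic gradient i = Δh / L = 20.4 / 535 = 0.03813.
Darcy flux q = K · i = 2.620 × 0.03813 = 0.09990 m/day.
Seepage velocity v = q / n_e = 0.09990 / 0.17 = 0.5877 m/day.

0.588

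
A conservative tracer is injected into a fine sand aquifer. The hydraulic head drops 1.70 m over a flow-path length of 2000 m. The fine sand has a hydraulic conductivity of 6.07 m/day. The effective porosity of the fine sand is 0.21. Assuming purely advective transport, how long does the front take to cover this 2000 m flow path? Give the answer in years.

Hydraulic gradient i = Δh / L = 1.70 / 2000 = 0.0008500.
Darcy flux q = K · i = 6.070 × 0.0008500 = 0.005160 m/day.
Seepage velocity v = q / n_e = 0.005160 / 0.21 = 0.02457 m/day.
Travel time t = L / v = 2000 / 0.02457 = 81403 days = 222.9 years.

223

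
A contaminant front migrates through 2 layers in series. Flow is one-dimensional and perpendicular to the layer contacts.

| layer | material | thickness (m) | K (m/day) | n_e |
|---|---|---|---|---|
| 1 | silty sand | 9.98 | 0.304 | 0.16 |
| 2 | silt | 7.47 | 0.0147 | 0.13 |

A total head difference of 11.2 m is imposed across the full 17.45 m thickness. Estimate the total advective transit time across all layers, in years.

0.340

With flow normal to the layers, continuity requires the same specific discharge q through every layer.
Σ(b_i/K_i) = 9.98/0.304 + 7.47/0.0147 = 541.0 d.
q = Δh / Σ(b_i/K_i) = 11.2 / 541.0 = 0.02070 m/day.
In each layer the seepage velocity is v_i = q/n_i, so the layer transit time is t_i = b_i·n_i / q:
  layer 1 (silty sand): t_1 = 9.98 × 0.16 / 0.02070 = 77.13 d
  layer 2 (silt): t_2 = 7.47 × 0.13 / 0.02070 = 46.91 d
Total t = Σ t_i = 124.0 days = 0.3396 years.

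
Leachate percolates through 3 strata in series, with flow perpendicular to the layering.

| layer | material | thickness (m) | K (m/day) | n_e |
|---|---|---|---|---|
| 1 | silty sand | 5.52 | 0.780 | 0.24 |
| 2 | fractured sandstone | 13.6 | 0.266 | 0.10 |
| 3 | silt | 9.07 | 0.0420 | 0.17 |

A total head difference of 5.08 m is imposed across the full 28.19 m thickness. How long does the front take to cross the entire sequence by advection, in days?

With flow normal to the layers, continuity requires the same specific discharge q through every layer.
Σ(b_i/K_i) = 5.52/0.780 + 13.6/0.266 + 9.07/0.0420 = 274.2 d.
q = Δh / Σ(b_i/K_i) = 5.08 / 274.2 = 0.01853 m/day.
In each layer the seepage velocity is v_i = q/n_i, so the layer transit time is t_i = b_i·n_i / q:
  layer 1 (silty sand): t_1 = 5.52 × 0.24 / 0.01853 = 71.50 d
  layer 2 (fractured sandstone): t_2 = 13.6 × 0.10 / 0.01853 = 73.40 d
  layer 3 (silt): t_3 = 9.07 × 0.17 / 0.01853 = 83.21 d
Total t = Σ t_i = 228.1 days.

228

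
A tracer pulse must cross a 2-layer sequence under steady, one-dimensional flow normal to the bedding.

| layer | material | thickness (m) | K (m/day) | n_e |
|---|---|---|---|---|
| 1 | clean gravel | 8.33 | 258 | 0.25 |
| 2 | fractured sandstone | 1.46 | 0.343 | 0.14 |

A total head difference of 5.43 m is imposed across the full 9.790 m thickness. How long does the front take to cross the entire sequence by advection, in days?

With flow normal to the layers, continuity requires the same specific discharge q through every layer.
Σ(b_i/K_i) = 8.33/258 + 1.46/0.343 = 4.289 d.
q = Δh / Σ(b_i/K_i) = 5.43 / 4.289 = 1.266 m/day.
In each layer the seepage velocity is v_i = q/n_i, so the layer transit time is t_i = b_i·n_i / q:
  layer 1 (clean gravel): t_1 = 8.33 × 0.25 / 1.266 = 1.645 d
  layer 2 (fractured sandstone): t_2 = 1.46 × 0.14 / 1.266 = 0.1614 d
Total t = Σ t_i = 1.806 days.

1.81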